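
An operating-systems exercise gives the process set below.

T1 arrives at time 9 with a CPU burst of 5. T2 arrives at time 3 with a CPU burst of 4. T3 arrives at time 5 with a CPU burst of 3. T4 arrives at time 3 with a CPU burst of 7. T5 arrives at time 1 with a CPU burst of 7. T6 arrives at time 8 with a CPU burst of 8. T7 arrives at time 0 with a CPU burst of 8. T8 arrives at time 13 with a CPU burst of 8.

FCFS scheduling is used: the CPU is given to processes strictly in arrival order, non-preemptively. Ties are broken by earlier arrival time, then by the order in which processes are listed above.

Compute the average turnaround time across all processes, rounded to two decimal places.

23.00

Timeline: | T7 0-8 | T5 8-15 | T2 15-19 | T4 19-26 | T3 26-29 | T6 29-37 | T1 37-42 | T8 42-50 |
Completion: T1=42  T2=19  T3=29  T4=26  T5=15  T6=37  T7=8  T8=50
Turnaround (C−A): T1=33  T2=16  T3=24  T4=23  T5=14  T6=29  T7=8  T8=37
Turnaround times: T1=33, T2=16, T3=24, T4=23, T5=14, T6=29, T7=8, T8=37
Average turnaround = (33+16+24+23+14+29+8+37) / 8 = 184/8 = 23.00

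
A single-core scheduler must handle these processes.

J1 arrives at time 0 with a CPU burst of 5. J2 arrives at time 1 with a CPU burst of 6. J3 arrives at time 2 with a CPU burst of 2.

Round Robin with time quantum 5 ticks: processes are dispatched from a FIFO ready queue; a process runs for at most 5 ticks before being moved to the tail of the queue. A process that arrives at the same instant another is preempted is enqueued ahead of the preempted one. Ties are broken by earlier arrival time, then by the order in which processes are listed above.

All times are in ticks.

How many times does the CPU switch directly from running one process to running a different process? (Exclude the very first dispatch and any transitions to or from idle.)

3

Timeline: | J1 0-5 | J2 5-10 | J3 10-12 | J2 12-13 |
Completion: J1=5  J2=13  J3=12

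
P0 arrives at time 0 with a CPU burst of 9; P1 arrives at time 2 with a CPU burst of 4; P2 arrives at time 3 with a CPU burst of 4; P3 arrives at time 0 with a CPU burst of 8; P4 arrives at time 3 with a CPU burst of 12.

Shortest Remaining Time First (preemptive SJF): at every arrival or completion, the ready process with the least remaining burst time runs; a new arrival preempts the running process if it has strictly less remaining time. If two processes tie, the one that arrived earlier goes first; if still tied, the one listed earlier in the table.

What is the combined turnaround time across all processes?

86

Timeline: | P3 0-2 | P1 2-6 | P2 6-10 | P3 10-16 | P0 16-25 | P4 25-37 |
Completion: P0=25  P1=6  P2=10  P3=16  P4=37
Turnaround (C−A): P0=25  P1=4  P2=7  P3=16  P4=34
Turnaround = completion − arrival: P0=25, P1=4, P2=7, P3=16, P4=34
Total turnaround = 25 + 4 + 7 + 16 + 34 = 86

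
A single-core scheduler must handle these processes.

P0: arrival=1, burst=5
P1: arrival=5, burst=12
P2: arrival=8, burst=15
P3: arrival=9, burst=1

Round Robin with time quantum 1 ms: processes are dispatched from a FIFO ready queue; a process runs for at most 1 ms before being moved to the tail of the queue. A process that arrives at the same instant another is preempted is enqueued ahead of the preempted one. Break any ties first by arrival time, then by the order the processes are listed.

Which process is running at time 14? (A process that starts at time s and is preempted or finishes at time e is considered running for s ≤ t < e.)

Timeline: | idle 0-1 | P0 1-5 | P1 5-6 | P0 6-7 | P1 7-8 | P2 8-9 | P1 9-10 | P3 10-11 | P2 11-12 | P1 12-13 | P2 13-14 | P1 14-15 | P2 15-16 | P1 16-17 | P2 17-18 | P1 18-19 | P2 19-20 | P1 20-21 | P2 21-22 | P1 22-23 | P2 23-24 | P1 24-25 | P2 25-26 | P1 26-27 | P2 27-28 | P1 28-29 | P2 29-34 |
Completion: P0=7  P1=29  P2=34  P3=11

P1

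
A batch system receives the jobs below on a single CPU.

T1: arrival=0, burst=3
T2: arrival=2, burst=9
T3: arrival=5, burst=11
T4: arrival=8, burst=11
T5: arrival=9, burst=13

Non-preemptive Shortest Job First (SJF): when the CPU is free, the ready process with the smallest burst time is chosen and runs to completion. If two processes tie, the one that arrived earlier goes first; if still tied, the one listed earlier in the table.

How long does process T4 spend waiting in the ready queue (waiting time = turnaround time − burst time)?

15

Gantt: | T1 0-3 | T2 3-12 | T3 12-23 | T4 23-34 | T5 34-47 |
Completion: T1=3  T2=12  T3=23  T4=34  T5=47
Waiting(T4) = turnaround − burst = 26 − 11 = 15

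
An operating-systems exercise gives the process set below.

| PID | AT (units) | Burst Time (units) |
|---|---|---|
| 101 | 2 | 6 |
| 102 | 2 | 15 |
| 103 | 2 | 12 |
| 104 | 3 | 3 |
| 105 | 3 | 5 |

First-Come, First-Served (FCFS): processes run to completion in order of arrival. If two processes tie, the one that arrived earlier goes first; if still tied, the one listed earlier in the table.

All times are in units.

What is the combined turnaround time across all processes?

135

Schedule: | idle 0-2 | 101 2-8 | 102 8-23 | 103 23-35 | 104 35-38 | 105 38-43 |
Completion: 101=8  102=23  103=35  104=38  105=43
Turnaround (C−A): 101=6  102=21  103=33  104=35  105=40
Turnaround = completion − arrival: 101=6, 102=21, 103=33, 104=35, 105=40
Total turnaround = 6 + 21 + 33 + 35 + 40 = 135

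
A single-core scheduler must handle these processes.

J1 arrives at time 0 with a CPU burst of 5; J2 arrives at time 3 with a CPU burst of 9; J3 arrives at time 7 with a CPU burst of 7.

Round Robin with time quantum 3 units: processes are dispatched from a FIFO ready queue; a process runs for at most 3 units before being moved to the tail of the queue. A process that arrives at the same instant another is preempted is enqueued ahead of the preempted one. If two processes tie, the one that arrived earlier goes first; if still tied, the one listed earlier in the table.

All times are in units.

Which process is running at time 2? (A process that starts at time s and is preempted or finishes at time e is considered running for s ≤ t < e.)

J1

Timeline: | J1 0-3 | J2 3-6 | J1 6-8 | J2 8-11 | J3 11-14 | J2 14-17 | J3 17-21 |
Completion: J1=8  J2=17  J3=21
Turnaround (C−A): J1=8  J2=14  J3=14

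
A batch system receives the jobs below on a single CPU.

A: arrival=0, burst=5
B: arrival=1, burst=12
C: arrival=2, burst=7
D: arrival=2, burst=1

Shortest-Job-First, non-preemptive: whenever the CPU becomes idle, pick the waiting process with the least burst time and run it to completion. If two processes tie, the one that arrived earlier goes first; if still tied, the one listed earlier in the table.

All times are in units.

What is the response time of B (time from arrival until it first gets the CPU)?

12

Schedule: | A 0-5 | D 5-6 | C 6-13 | B 13-25 |
Completion: A=5  B=25  C=13  D=6
Turnaround (C−A): A=5  B=24  C=11  D=4
Response(B) = first start − arrival = 13 − 1 = 12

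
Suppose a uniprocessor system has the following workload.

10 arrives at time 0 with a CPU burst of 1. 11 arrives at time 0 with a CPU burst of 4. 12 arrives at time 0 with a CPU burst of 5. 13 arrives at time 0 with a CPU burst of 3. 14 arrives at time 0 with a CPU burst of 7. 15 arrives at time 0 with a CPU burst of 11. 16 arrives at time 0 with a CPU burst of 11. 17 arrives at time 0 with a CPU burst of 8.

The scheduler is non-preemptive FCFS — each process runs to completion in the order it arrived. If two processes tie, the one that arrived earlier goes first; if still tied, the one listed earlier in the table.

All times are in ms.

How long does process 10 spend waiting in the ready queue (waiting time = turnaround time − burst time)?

Timeline: | 10 0-1 | 11 1-5 | 12 5-10 | 13 10-13 | 14 13-20 | 15 20-31 | 16 31-42 | 17 42-50 |
Completion: 10=1  11=5  12=10  13=13  14=20  15=31  16=42  17=50
Turnaround (C−A): 10=1  11=5  12=10  13=13  14=20  15=31  16=42  17=50
Waiting(10) = turnaround − burst = 1 − 1 = 0

0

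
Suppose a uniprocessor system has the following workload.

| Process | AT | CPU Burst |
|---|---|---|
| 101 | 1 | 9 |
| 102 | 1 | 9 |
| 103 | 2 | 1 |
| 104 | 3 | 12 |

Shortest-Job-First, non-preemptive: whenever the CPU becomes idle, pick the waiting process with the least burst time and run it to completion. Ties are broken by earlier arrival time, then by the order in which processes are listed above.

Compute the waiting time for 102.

Schedule: | idle 0-1 | 101 1-10 | 103 10-11 | 102 11-20 | 104 20-32 |
Completion: 101=10  102=20  103=11  104=32
Turnaround (C−A): 101=9  102=19  103=9  104=29
Waiting(102) = turnaround − burst = 19 − 9 = 10

10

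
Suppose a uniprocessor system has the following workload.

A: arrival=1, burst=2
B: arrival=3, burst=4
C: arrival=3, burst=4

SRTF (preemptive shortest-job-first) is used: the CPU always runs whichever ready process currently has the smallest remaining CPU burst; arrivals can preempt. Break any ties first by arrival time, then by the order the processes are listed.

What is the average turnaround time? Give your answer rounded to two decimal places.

Timeline: | idle 0-1 | A 1-3 | B 3-7 | C 7-11 |
Completion: A=3  B=7  C=11
Turnaround (C−A): A=2  B=4  C=8
Turnaround times: A=2, B=4, C=8
Average turnaround = (2+4+8) / 3 = 14/3 = 4.67

4.67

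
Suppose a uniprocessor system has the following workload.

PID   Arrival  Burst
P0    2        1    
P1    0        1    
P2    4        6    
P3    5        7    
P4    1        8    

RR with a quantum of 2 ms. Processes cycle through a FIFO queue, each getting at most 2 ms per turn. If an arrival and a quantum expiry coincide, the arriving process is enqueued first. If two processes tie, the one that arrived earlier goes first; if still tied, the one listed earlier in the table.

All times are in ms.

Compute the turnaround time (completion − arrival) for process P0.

Timeline: | P1 0-1 | P4 1-3 | P0 3-4 | P4 4-6 | P2 6-8 | P3 8-10 | P4 10-12 | P2 12-14 | P3 14-16 | P4 16-18 | P2 18-20 | P3 20-23 |
Completion: P0=4  P1=1  P2=20  P3=23  P4=18
Turnaround (C−A): P0=2  P1=1  P2=16  P3=18  P4=17
Turnaround(P0) = completion − arrival = 4 − 2 = 2

2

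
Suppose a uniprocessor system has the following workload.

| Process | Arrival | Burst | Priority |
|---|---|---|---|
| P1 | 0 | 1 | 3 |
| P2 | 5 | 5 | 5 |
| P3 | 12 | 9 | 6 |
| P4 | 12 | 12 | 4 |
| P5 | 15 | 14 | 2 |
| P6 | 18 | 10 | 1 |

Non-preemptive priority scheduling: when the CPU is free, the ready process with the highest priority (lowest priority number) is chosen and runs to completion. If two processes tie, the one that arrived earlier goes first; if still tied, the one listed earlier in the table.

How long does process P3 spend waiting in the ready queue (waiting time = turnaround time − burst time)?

Gantt: | P1 0-1 | idle 1-5 | P2 5-10 | idle 10-12 | P4 12-24 | P6 24-34 | P5 34-48 | P3 48-57 |
Completion: P1=1  P2=10  P3=57  P4=24  P5=48  P6=34
Waiting(P3) = turnaround − burst = 45 − 9 = 36

36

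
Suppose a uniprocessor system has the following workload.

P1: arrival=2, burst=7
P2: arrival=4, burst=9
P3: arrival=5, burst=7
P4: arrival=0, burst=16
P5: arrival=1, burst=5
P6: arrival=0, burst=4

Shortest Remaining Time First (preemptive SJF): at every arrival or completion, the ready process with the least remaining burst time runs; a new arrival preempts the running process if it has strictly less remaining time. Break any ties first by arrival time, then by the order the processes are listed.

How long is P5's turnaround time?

8

Timeline: | P6 0-4 | P5 4-9 | P1 9-16 | P3 16-23 | P2 23-32 | P4 32-48 |
Completion: P1=16  P2=32  P3=23  P4=48  P5=9  P6=4
Turnaround (C−A): P1=14  P2=28  P3=18  P4=48  P5=8  P6=4
Turnaround(P5) = completion − arrival = 9 − 1 = 8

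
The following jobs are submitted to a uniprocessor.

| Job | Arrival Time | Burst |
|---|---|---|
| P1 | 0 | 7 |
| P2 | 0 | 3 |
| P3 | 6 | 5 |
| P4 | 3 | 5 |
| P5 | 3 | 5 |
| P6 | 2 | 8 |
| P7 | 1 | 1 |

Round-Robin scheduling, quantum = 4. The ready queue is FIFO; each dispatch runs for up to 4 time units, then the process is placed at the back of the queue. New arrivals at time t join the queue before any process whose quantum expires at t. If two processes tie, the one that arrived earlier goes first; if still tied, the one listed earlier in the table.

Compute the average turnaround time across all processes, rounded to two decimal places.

Gantt: | P1 0-4 | P2 4-7 | P7 7-8 | P6 8-12 | P4 12-16 | P5 16-20 | P1 20-23 | P3 23-27 | P6 27-31 | P4 31-32 | P5 32-33 | P3 33-34 |
Completion: P1=23  P2=7  P3=34  P4=32  P5=33  P6=31  P7=8
Turnaround (C−A): P1=23  P2=7  P3=28  P4=29  P5=30  P6=29  P7=7
Turnaround times: P1=23, P2=7, P3=28, P4=29, P5=30, P6=29, P7=7
Average turnaround = (23+7+28+29+30+29+7) / 7 = 153/7 = 21.86

21.86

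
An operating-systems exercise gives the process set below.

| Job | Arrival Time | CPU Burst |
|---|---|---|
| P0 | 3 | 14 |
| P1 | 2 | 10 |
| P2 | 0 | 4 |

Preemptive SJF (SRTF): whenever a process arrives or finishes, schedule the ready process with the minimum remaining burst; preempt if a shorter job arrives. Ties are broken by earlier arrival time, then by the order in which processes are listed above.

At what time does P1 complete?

Gantt: | P2 0-4 | P1 4-14 | P0 14-28 |
Completion: P0=28  P1=14  P2=4
Turnaround (C−A): P0=25  P1=12  P2=4

14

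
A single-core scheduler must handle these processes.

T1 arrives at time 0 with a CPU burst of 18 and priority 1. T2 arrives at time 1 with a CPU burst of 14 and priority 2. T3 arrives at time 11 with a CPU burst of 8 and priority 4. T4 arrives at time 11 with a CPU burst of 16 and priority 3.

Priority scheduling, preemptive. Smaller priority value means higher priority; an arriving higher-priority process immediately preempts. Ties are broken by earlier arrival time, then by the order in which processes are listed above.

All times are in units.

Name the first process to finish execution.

Timeline: | T1 0-18 | T2 18-32 | T4 32-48 | T3 48-56 |
Completion: T1=18  T2=32  T3=56  T4=48
Turnaround (C−A): T1=18  T2=31  T3=45  T4=37
Finish order: T1 → T2 → T4 → T3

T1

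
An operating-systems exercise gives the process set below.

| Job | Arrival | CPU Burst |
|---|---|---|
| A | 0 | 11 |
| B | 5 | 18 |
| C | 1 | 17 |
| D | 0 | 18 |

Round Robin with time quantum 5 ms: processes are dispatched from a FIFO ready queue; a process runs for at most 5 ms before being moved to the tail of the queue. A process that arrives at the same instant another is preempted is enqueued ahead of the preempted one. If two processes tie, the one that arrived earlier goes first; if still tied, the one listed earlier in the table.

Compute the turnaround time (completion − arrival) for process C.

Gantt: | A 0-5 | D 5-10 | C 10-15 | B 15-20 | A 20-25 | D 25-30 | C 30-35 | B 35-40 | A 40-41 | D 41-46 | C 46-51 | B 51-56 | D 56-59 | C 59-61 | B 61-64 |
Completion: A=41  B=64  C=61  D=59
Turnaround(C) = completion − arrival = 61 − 1 = 60

60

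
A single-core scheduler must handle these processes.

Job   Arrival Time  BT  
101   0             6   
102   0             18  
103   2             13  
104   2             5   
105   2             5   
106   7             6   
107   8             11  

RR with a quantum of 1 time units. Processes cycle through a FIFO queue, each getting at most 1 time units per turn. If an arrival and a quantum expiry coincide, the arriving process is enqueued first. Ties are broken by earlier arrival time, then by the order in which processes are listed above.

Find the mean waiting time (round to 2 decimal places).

Gantt: | 101 0-1 | 102 1-2 | 101 2-3 | 103 3-4 | 104 4-5 | 105 5-6 | 102 6-7 | 101 7-8 | 103 8-9 | 104 9-10 | 105 10-11 | 106 11-12 | 102 12-13 | 107 13-14 | 101 14-15 | 103 15-16 | 104 16-17 | 105 17-18 | 106 18-19 | 102 19-20 | 107 20-21 | 101 21-22 | 103 22-23 | 104 23-24 | 105 24-25 | 106 25-26 | 102 26-27 | 107 27-28 | 101 28-29 | 103 29-30 | 104 30-31 | 105 31-32 | 106 32-33 | 102 33-34 | 107 34-35 | 103 35-36 | 106 36-37 | 102 37-38 | 107 38-39 | 103 39-40 | 106 40-41 | 102 41-42 | 107 42-43 | 103 43-44 | 102 44-45 | 107 45-46 | 103 46-47 | 102 47-48 | 107 48-49 | 103 49-50 | 102 50-51 | 107 51-52 | 103 52-53 | 102 53-54 | 107 54-55 | 103 55-56 | 102 56-57 | 107 57-58 | 103 58-59 | 102 59-64 |
Completion: 101=29  102=64  103=59  104=31  105=32  106=41  107=58
Turnaround (C−A): 101=29  102=64  103=57  104=29  105=30  106=34  107=50
Waiting times: 101=23, 102=46, 103=44, 104=24, 105=25, 106=28, 107=39
Average waiting = (23+46+44+24+25+28+39) / 7 = 229/7 = 32.71

32.71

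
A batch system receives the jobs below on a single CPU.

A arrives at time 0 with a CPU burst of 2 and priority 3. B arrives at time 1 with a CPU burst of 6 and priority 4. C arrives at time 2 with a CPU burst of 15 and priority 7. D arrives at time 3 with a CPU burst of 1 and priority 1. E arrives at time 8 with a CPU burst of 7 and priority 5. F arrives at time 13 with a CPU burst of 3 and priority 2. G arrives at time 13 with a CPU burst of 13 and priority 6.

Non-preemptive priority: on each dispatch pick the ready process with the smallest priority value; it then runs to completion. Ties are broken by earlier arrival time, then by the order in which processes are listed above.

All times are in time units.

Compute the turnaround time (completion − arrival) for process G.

Timeline: | A 0-2 | B 2-8 | D 8-9 | E 9-16 | F 16-19 | G 19-32 | C 32-47 |
Completion: A=2  B=8  C=47  D=9  E=16  F=19  G=32
Turnaround(G) = completion − arrival = 32 − 13 = 19

19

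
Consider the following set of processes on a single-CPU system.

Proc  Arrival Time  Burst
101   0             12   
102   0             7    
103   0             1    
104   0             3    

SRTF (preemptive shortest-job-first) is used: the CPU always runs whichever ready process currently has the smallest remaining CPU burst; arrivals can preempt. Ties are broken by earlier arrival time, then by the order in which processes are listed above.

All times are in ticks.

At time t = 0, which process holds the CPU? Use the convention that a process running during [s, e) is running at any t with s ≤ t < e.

Timeline: | 103 0-1 | 104 1-4 | 102 4-11 | 101 11-23 |
Completion: 101=23  102=11  103=1  104=4

103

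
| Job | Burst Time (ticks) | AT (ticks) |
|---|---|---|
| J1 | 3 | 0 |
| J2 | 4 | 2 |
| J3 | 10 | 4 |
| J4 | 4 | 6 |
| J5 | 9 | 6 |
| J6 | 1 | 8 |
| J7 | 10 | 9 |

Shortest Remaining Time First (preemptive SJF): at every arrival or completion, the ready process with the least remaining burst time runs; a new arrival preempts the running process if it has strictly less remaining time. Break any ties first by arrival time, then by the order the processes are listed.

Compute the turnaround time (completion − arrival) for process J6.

1

Timeline: | J1 0-3 | J2 3-7 | J4 7-8 | J6 8-9 | J4 9-12 | J5 12-21 | J3 21-31 | J7 31-41 |
Completion: J1=3  J2=7  J3=31  J4=12  J5=21  J6=9  J7=41
Turnaround (C−A): J1=3  J2=5  J3=27  J4=6  J5=15  J6=1  J7=32
Turnaround(J6) = completion − arrival = 9 − 8 = 1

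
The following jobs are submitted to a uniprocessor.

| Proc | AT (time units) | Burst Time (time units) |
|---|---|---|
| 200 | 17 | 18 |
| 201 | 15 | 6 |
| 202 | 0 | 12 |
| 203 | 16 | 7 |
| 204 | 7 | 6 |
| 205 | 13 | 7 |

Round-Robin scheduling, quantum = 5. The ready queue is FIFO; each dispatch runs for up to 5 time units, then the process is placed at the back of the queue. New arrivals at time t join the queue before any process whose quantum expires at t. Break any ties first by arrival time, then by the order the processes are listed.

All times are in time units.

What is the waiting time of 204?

Timeline: | 202 0-10 | 204 10-15 | 202 15-17 | 205 17-22 | 201 22-27 | 204 27-28 | 203 28-33 | 200 33-38 | 205 38-40 | 201 40-41 | 203 41-43 | 200 43-56 |
Completion: 200=56  201=41  202=17  203=43  204=28  205=40
Turnaround (C−A): 200=39  201=26  202=17  203=27  204=21  205=27
Waiting(204) = turnaround − burst = 21 − 6 = 15

15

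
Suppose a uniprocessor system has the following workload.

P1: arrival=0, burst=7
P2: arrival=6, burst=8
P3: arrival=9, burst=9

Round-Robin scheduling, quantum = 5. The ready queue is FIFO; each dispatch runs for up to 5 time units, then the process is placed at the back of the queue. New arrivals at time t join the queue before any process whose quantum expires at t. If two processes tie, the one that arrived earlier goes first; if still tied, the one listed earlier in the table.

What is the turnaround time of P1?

Timeline: | P1 0-7 | P2 7-12 | P3 12-17 | P2 17-20 | P3 20-24 |
Completion: P1=7  P2=20  P3=24
Turnaround(P1) = completion − arrival = 7 − 0 = 7

7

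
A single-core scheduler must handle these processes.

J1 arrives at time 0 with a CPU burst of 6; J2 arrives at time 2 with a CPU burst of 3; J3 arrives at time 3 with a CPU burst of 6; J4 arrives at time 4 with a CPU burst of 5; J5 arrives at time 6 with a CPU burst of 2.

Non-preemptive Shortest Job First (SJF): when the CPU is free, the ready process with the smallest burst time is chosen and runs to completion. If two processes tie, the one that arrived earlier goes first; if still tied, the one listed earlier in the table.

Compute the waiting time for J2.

6

Timeline: | J1 0-6 | J5 6-8 | J2 8-11 | J4 11-16 | J3 16-22 |
Completion: J1=6  J2=11  J3=22  J4=16  J5=8
Turnaround (C−A): J1=6  J2=9  J3=19  J4=12  J5=2
Waiting(J2) = turnaround − burst = 9 − 3 = 6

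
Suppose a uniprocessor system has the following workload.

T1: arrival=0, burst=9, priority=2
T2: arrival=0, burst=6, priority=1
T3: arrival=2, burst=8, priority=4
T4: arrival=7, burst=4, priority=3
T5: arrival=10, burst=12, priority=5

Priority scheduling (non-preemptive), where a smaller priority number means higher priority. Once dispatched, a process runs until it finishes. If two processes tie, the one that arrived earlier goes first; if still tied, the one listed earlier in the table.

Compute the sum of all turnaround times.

Schedule: | T2 0-6 | T1 6-15 | T4 15-19 | T3 19-27 | T5 27-39 |
Completion: T1=15  T2=6  T3=27  T4=19  T5=39
Turnaround (C−A): T1=15  T2=6  T3=25  T4=12  T5=29
Turnaround = completion − arrival: T1=15, T2=6, T3=25, T4=12, T5=29
Total turnaround = 15 + 6 + 25 + 12 + 29 = 87

87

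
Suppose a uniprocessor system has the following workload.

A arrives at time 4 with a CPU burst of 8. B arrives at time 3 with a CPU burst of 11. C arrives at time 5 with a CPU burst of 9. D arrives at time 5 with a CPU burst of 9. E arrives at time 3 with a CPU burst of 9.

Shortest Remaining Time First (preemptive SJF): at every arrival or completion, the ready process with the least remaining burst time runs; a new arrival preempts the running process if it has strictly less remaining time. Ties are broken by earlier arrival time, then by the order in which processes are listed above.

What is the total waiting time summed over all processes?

Gantt: | idle 0-3 | E 3-12 | A 12-20 | C 20-29 | D 29-38 | B 38-49 |
Completion: A=20  B=49  C=29  D=38  E=12
Waiting = turnaround − burst: A=8, B=35, C=15, D=24, E=0
Total waiting = 8 + 35 + 15 + 24 + 0 = 82

82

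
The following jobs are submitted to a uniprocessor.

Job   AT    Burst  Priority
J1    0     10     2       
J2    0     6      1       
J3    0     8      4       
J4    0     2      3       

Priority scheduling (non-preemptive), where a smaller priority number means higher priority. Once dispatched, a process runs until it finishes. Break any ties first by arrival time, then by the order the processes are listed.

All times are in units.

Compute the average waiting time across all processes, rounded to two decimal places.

Gantt: | J2 0-6 | J1 6-16 | J4 16-18 | J3 18-26 |
Completion: J1=16  J2=6  J3=26  J4=18
Waiting times: J1=6, J2=0, J3=18, J4=16
Average waiting = (6+0+18+16) / 4 = 40/4 = 10.00

10.00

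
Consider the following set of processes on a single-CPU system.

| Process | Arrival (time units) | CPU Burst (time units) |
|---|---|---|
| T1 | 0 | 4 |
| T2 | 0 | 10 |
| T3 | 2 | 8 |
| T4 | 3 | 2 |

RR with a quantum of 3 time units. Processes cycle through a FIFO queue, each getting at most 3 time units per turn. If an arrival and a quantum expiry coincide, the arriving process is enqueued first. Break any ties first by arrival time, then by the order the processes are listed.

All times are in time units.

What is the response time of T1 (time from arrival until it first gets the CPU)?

0

Timeline: | T1 0-3 | T2 3-6 | T3 6-9 | T4 9-11 | T1 11-12 | T2 12-15 | T3 15-18 | T2 18-21 | T3 21-23 | T2 23-24 |
Completion: T1=12  T2=24  T3=23  T4=11
Turnaround (C−A): T1=12  T2=24  T3=21  T4=8
Response(T1) = first start − arrival = 0 − 0 = 0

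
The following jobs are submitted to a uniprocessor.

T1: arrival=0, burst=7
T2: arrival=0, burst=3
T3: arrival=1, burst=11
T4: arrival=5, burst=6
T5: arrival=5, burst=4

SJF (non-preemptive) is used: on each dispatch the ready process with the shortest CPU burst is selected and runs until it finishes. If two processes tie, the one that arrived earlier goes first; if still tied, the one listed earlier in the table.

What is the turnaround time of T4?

15

Gantt: | T2 0-3 | T1 3-10 | T5 10-14 | T4 14-20 | T3 20-31 |
Completion: T1=10  T2=3  T3=31  T4=20  T5=14
Turnaround (C−A): T1=10  T2=3  T3=30  T4=15  T5=9
Turnaround(T4) = completion − arrival = 20 − 5 = 15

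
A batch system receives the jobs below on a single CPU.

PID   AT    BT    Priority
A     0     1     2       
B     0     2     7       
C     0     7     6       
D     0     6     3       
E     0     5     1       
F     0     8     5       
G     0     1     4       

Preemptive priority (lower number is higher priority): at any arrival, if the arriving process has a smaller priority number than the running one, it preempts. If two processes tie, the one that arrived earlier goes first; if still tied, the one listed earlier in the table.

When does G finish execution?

Schedule: | E 0-5 | A 5-6 | D 6-12 | G 12-13 | F 13-21 | C 21-28 | B 28-30 |
Completion: A=6  B=30  C=28  D=12  E=5  F=21  G=13

13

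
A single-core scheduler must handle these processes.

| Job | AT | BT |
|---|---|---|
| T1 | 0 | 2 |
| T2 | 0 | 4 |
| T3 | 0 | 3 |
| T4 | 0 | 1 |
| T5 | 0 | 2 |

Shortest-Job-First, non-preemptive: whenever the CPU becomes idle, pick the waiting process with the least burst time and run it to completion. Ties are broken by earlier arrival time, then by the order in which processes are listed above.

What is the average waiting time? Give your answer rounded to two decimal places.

Gantt: | T4 0-1 | T1 1-3 | T5 3-5 | T3 5-8 | T2 8-12 |
Completion: T1=3  T2=12  T3=8  T4=1  T5=5
Turnaround (C−A): T1=3  T2=12  T3=8  T4=1  T5=5
Waiting times: T1=1, T2=8, T3=5, T4=0, T5=3
Average waiting = (1+8+5+0+3) / 5 = 17/5 = 3.40

3.40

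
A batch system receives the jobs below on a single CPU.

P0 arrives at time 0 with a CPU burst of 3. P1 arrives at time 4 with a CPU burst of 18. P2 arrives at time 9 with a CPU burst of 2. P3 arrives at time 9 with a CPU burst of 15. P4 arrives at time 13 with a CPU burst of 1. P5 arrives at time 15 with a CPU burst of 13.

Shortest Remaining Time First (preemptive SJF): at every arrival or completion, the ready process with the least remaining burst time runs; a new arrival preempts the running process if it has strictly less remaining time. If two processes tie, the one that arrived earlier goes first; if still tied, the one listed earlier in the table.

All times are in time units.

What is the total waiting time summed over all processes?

Timeline: | P0 0-3 | idle 3-4 | P1 4-9 | P2 9-11 | P1 11-13 | P4 13-14 | P1 14-25 | P5 25-38 | P3 38-53 |
Completion: P0=3  P1=25  P2=11  P3=53  P4=14  P5=38
Turnaround (C−A): P0=3  P1=21  P2=2  P3=44  P4=1  P5=23
Waiting = turnaround − burst: P0=0, P1=3, P2=0, P3=29, P4=0, P5=10
Total waiting = 0 + 3 + 0 + 29 + 0 + 10 = 42

42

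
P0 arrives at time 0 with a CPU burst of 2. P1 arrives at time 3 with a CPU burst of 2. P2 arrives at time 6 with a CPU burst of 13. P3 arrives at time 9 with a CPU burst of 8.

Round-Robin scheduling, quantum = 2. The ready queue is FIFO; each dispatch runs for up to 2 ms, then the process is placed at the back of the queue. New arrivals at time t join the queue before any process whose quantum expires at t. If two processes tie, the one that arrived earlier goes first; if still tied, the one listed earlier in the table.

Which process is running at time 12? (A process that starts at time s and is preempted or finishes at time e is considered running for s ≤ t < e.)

P2

Gantt: | P0 0-2 | idle 2-3 | P1 3-5 | idle 5-6 | P2 6-10 | P3 10-12 | P2 12-14 | P3 14-16 | P2 16-18 | P3 18-20 | P2 20-22 | P3 22-24 | P2 24-27 |
Completion: P0=2  P1=5  P2=27  P3=24
Turnaround (C−A): P0=2  P1=2  P2=21  P3=15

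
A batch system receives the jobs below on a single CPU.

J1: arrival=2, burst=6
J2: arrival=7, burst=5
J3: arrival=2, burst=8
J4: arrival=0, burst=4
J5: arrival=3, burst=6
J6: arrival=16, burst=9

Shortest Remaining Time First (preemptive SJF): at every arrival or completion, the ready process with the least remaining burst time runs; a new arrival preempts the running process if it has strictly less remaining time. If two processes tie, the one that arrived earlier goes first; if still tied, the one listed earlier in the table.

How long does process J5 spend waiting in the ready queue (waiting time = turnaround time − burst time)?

Gantt: | J4 0-4 | J1 4-10 | J2 10-15 | J5 15-21 | J3 21-29 | J6 29-38 |
Completion: J1=10  J2=15  J3=29  J4=4  J5=21  J6=38
Turnaround (C−A): J1=8  J2=8  J3=27  J4=4  J5=18  J6=22
Waiting(J5) = turnaround − burst = 18 − 6 = 12

12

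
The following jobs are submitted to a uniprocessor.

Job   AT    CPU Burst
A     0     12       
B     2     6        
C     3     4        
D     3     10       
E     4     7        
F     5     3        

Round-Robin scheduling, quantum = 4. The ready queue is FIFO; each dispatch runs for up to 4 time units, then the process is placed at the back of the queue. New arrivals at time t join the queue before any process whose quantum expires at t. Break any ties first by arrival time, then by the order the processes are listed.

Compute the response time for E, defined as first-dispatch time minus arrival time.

Timeline: | A 0-4 | B 4-8 | C 8-12 | D 12-16 | E 16-20 | A 20-24 | F 24-27 | B 27-29 | D 29-33 | E 33-36 | A 36-40 | D 40-42 |
Completion: A=40  B=29  C=12  D=42  E=36  F=27
Response(E) = first start − arrival = 16 − 4 = 12

12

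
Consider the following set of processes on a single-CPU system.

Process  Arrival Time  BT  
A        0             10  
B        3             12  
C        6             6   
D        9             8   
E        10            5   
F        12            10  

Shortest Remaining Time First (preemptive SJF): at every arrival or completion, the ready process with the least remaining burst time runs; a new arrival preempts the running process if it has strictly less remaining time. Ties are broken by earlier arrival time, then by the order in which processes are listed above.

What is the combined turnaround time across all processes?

125

Timeline: | A 0-10 | E 10-15 | C 15-21 | D 21-29 | F 29-39 | B 39-51 |
Completion: A=10  B=51  C=21  D=29  E=15  F=39
Turnaround (C−A): A=10  B=48  C=15  D=20  E=5  F=27
Turnaround = completion − arrival: A=10, B=48, C=15, D=20, E=5, F=27
Total turnaround = 10 + 48 + 15 + 20 + 5 + 27 = 125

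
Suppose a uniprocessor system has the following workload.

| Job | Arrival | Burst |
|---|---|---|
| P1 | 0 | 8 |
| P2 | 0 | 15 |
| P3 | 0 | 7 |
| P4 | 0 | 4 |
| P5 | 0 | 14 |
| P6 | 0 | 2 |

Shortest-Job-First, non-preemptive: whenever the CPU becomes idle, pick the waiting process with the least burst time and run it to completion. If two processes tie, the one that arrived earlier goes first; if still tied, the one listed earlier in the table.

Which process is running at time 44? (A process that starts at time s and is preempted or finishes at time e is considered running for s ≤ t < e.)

P2

Timeline: | P6 0-2 | P4 2-6 | P3 6-13 | P1 13-21 | P5 21-35 | P2 35-50 |
Completion: P1=21  P2=50  P3=13  P4=6  P5=35  P6=2
Turnaround (C−A): P1=21  P2=50  P3=13  P4=6  P5=35  P6=2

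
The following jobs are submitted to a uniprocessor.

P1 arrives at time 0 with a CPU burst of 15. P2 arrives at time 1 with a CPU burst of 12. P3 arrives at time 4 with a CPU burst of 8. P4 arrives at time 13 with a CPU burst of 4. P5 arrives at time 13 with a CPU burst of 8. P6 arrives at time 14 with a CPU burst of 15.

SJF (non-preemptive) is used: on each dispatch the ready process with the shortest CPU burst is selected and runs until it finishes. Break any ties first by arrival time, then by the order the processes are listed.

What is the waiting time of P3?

15

Schedule: | P1 0-15 | P4 15-19 | P3 19-27 | P5 27-35 | P2 35-47 | P6 47-62 |
Completion: P1=15  P2=47  P3=27  P4=19  P5=35  P6=62
Turnaround (C−A): P1=15  P2=46  P3=23  P4=6  P5=22  P6=48
Waiting(P3) = turnaround − burst = 23 − 8 = 15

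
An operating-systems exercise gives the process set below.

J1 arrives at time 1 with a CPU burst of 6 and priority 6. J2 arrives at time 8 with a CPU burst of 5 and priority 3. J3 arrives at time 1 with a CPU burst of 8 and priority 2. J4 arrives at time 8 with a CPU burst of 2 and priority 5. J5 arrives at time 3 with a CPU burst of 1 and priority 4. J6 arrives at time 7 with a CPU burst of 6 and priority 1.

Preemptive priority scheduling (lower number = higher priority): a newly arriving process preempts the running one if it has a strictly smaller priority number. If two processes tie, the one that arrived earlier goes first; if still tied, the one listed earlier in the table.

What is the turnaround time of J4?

Gantt: | idle 0-1 | J3 1-7 | J6 7-13 | J3 13-15 | J2 15-20 | J5 20-21 | J4 21-23 | J1 23-29 |
Completion: J1=29  J2=20  J3=15  J4=23  J5=21  J6=13
Turnaround (C−A): J1=28  J2=12  J3=14  J4=15  J5=18  J6=6
Turnaround(J4) = completion − arrival = 23 − 8 = 15

15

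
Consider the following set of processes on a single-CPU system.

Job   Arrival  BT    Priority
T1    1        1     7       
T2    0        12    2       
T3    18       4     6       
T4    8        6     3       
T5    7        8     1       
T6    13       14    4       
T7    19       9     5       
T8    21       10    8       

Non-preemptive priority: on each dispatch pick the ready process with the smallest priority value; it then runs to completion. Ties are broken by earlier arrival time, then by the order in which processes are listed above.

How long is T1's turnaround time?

Gantt: | T2 0-12 | T5 12-20 | T4 20-26 | T6 26-40 | T7 40-49 | T3 49-53 | T1 53-54 | T8 54-64 |
Completion: T1=54  T2=12  T3=53  T4=26  T5=20  T6=40  T7=49  T8=64
Turnaround (C−A): T1=53  T2=12  T3=35  T4=18  T5=13  T6=27  T7=30  T8=43
Turnaround(T1) = completion − arrival = 54 − 1 = 53

53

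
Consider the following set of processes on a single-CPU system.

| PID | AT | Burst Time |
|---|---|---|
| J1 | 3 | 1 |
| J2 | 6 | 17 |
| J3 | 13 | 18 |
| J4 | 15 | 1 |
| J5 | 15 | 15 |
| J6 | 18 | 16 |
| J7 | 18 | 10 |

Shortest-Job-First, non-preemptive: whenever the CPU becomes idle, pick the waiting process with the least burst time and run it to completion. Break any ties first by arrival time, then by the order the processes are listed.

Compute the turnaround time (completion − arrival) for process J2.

Gantt: | idle 0-3 | J1 3-4 | idle 4-6 | J2 6-23 | J4 23-24 | J7 24-34 | J5 34-49 | J6 49-65 | J3 65-83 |
Completion: J1=4  J2=23  J3=83  J4=24  J5=49  J6=65  J7=34
Turnaround (C−A): J1=1  J2=17  J3=70  J4=9  J5=34  J6=47  J7=16
Turnaround(J2) = completion − arrival = 23 − 6 = 17

17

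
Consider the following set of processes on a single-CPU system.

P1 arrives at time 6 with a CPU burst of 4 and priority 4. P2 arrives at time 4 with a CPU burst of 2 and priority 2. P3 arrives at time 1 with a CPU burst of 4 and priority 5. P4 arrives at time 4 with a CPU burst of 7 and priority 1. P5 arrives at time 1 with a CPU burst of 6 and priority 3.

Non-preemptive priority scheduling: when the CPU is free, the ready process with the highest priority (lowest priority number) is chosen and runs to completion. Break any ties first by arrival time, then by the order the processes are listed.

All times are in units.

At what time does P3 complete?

Schedule: | idle 0-1 | P5 1-7 | P4 7-14 | P2 14-16 | P1 16-20 | P3 20-24 |
Completion: P1=20  P2=16  P3=24  P4=14  P5=7
Turnaround (C−A): P1=14  P2=12  P3=23  P4=10  P5=6

24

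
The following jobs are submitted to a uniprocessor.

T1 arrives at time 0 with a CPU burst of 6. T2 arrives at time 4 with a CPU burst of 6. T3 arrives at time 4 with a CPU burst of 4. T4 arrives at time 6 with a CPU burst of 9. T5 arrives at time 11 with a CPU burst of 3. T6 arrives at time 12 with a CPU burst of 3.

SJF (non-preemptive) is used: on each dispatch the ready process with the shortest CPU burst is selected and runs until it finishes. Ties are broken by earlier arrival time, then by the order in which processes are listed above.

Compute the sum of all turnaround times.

Gantt: | T1 0-6 | T3 6-10 | T2 10-16 | T5 16-19 | T6 19-22 | T4 22-31 |
Completion: T1=6  T2=16  T3=10  T4=31  T5=19  T6=22
Turnaround = completion − arrival: T1=6, T2=12, T3=6, T4=25, T5=8, T6=10
Total turnaround = 6 + 12 + 6 + 25 + 8 + 10 = 67

67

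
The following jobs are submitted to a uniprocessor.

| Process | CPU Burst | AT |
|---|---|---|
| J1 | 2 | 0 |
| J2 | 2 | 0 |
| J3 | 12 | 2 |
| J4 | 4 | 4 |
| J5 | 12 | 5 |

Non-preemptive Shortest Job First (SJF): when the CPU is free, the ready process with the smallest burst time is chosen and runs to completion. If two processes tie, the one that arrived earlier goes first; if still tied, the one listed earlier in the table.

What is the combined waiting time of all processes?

Schedule: | J1 0-2 | J2 2-4 | J4 4-8 | J3 8-20 | J5 20-32 |
Completion: J1=2  J2=4  J3=20  J4=8  J5=32
Waiting = turnaround − burst: J1=0, J2=2, J3=6, J4=0, J5=15
Total waiting = 0 + 2 + 6 + 0 + 15 = 23

23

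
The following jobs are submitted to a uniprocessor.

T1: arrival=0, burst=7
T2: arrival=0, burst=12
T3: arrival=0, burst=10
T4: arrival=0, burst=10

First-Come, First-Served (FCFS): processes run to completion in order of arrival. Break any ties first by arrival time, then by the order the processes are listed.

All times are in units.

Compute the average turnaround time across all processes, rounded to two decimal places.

Schedule: | T1 0-7 | T2 7-19 | T3 19-29 | T4 29-39 |
Completion: T1=7  T2=19  T3=29  T4=39
Turnaround times: T1=7, T2=19, T3=29, T4=39
Average turnaround = (7+19+29+39) / 4 = 94/4 = 23.50

23.50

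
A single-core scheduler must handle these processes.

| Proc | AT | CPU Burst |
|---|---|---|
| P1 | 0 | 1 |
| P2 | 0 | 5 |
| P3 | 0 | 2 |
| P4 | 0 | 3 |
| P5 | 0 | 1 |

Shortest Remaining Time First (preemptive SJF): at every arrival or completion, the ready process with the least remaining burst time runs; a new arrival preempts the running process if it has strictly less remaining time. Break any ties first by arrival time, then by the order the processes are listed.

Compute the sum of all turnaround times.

Schedule: | P1 0-1 | P5 1-2 | P3 2-4 | P4 4-7 | P2 7-12 |
Completion: P1=1  P2=12  P3=4  P4=7  P5=2
Turnaround (C−A): P1=1  P2=12  P3=4  P4=7  P5=2
Turnaround = completion − arrival: P1=1, P2=12, P3=4, P4=7, P5=2
Total turnaround = 1 + 12 + 4 + 7 + 2 = 26

26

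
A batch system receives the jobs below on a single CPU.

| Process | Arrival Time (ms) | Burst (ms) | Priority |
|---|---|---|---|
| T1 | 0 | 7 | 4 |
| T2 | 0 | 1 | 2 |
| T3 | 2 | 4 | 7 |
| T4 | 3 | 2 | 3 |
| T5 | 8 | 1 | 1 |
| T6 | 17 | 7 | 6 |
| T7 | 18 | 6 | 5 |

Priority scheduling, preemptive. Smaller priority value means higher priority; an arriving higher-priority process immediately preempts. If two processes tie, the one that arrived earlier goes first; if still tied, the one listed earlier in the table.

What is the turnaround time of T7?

Gantt: | T2 0-1 | T1 1-3 | T4 3-5 | T1 5-8 | T5 8-9 | T1 9-11 | T3 11-15 | idle 15-17 | T6 17-18 | T7 18-24 | T6 24-30 |
Completion: T1=11  T2=1  T3=15  T4=5  T5=9  T6=30  T7=24
Turnaround (C−A): T1=11  T2=1  T3=13  T4=2  T5=1  T6=13  T7=6
Turnaround(T7) = completion − arrival = 24 − 18 = 6

6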